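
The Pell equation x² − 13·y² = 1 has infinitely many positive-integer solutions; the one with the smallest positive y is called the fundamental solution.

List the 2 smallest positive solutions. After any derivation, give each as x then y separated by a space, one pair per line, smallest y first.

[3; 1,1,1,1,6] for √13; ℓ=5 ⇒ convergent index 9
a_0=3:  p_0=3·1+0=3,  q_0=3·0+1=1
a_1=1:  p_1=1·3+1=4,  q_1=1·1+0=1
a_2=1:  p_2=1·4+3=7,  q_2=1·1+1=2
a_3=1:  p_3=1·7+4=11,  q_3=1·2+1=3
a_4=1:  p_4=1·11+7=18,  q_4=1·3+2=5
a_5=6:  p_5=6·18+11=119,  q_5=6·5+3=33
…
a_7=1:  p_7=1·137+119=256,  q_7=1·38+33=71
a_8=1:  p_8=1·256+137=393,  q_8=1·71+38=109
a_9=1:  p_9=1·393+256=649,  q_9=1·109+71=180
→ (649, 180).  Check: 649²=421201, 13·180²=421200, difference 1.
n=2: (649,180)∘(649,180) = (649·649+13·180·180, 649·180+180·649) = (842401,233640)

649 180
842401 233640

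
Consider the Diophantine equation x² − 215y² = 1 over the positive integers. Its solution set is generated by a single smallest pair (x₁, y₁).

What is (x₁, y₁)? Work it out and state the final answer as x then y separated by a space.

[14; 1,1,1,28] for √215; ℓ=4 ⇒ convergent index 3
i=0: a=14 ⇒ p=14, q=1
i=1: a=1 ⇒ p=15, q=1
i=2: a=1 ⇒ p=29, q=2
i=3: a=1 ⇒ p=44, q=3
(x₁, y₁) = (44, 3);  44² − 215·3² = 1 ✓

44 3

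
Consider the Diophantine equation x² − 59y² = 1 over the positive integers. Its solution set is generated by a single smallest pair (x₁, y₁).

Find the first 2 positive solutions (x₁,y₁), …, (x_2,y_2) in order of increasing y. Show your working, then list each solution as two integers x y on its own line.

530 69
561799 73140

d=59: √d = [7; 1,2,7,2,1,14] (ℓ=6, even), read p_5/q_5
a_0=7:  p_0=7·1+0=7,  q_0=7·0+1=1
a_1=1:  p_1=1·7+1=8,  q_1=1·1+0=1
a_2=2:  p_2=2·8+7=23,  q_2=2·1+1=3
a_3=7:  p_3=7·23+8=169,  q_3=7·3+1=22
a_4=2:  p_4=2·169+23=361,  q_4=2·22+3=47
a_5=1:  p_5=1·361+169=530,  q_5=1·47+22=69
fundamental: x₁=530, y₁=69  (since 280900 − 59·4761 = 1)
n=2: (530,69)∘(530,69) = (530·530+59·69·69, 530·69+69·530) = (561799,73140)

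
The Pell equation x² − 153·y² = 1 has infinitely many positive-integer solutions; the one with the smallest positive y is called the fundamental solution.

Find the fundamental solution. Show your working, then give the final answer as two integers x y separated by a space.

[12; 2,1,2,2,2,1,2,24] for √153; ℓ=8 ⇒ convergent index 7
a_0=12:  p_0=12·1+0=12,  q_0=12·0+1=1
…
a_3=2:  p_3=2·37+25=99,  q_3=2·3+2=8
…
a_6=1:  p_6=1·569+235=804,  q_6=1·46+19=65
a_7=2:  p_7=2·804+569=2177,  q_7=2·65+46=176
(x₁, y₁) = (2177, 176);  2177² − 153·176² = 1 ✓

2177 176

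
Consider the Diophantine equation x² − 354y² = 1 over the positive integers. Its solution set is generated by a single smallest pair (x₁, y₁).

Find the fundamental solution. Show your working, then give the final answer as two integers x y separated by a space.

258065 13716

d=354: √d = [18; 1,4,2,2,18,2,2,4,1,36] (ℓ=10, even), read p_9/q_9
k=0  a_k=18  p_k/q_k = 18/1
…
k=3  a_k=2  p_k/q_k = 207/11
k=4  a_k=2  p_k/q_k = 508/27
…
k=6  a_k=2  p_k/q_k = 19210/1021
k=7  a_k=2  p_k/q_k = 47771/2539
k=8  a_k=4  p_k/q_k = 210294/11177
k=9  a_k=1  p_k/q_k = 258065/13716
→ (258065, 13716).  Check: 258065²=66597544225, 354·13716²=66597544224, difference 1.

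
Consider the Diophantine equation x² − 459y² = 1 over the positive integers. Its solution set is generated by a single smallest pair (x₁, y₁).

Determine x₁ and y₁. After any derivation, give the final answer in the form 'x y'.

√459 = [21; 2,2,1,4,21,4,1,2,2,42, …], period ℓ=10 (even) → k=9
k=0  a_k=21  p_k/q_k = 21/1
k=1  a_k=2  p_k/q_k = 43/2
k=2  a_k=2  p_k/q_k = 107/5
…
k=4  a_k=4  p_k/q_k = 707/33
k=5  a_k=21  p_k/q_k = 14997/700
k=6  a_k=4  p_k/q_k = 60695/2833
…
k=8  a_k=2  p_k/q_k = 212079/9899
k=9  a_k=2  p_k/q_k = 499850/23331
(x₁, y₁) = (499850, 23331);  499850² − 459·23331² = 1 ✓

499850 23331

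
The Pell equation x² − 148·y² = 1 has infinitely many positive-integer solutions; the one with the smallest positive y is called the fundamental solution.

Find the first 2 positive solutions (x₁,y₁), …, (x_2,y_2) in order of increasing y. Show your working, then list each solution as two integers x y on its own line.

73 6
10657 876

d=148: √d = [12; 6,24] (ℓ=2, even), read p_1/q_1
a_0=12:  p_0=12·1+0=12,  q_0=12·0+1=1
a_1=6:  p_1=6·12+1=73,  q_1=6·1+0=6
(x₁, y₁) = (73, 6);  73² − 148·6² = 1 ✓
n=2: (73,6)∘(73,6) = (73·73+148·6·6, 73·6+6·73) = (10657,876)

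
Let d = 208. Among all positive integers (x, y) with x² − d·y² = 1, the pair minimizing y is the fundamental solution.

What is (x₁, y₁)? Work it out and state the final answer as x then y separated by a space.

649 45

d=208: √d = [14; 2,2,1,2,2,28] (ℓ=6, even), read p_5/q_5
k=0  a_k=14  p_k/q_k = 14/1
k=1  a_k=2  p_k/q_k = 29/2
k=2  a_k=2  p_k/q_k = 72/5
…
k=4  a_k=2  p_k/q_k = 274/19
k=5  a_k=2  p_k/q_k = 649/45
→ (649, 45).  Check: 649²=421201, 208·45²=421200, difference 1.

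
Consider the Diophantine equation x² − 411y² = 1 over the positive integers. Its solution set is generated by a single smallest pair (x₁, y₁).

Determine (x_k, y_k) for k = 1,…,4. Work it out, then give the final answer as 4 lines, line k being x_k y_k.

49730 2453
4946145799 243975380
491943661118810 24265791292347
48928716529930696801 2413475601692857240

√411 = [20; 3,1,1,1,19,1,1,1,3,40, …], period ℓ=10 (even) → k=9
k=0  a_k=20  p_k/q_k = 20/1
k=1  a_k=3  p_k/q_k = 61/3
k=2  a_k=1  p_k/q_k = 81/4
k=3  a_k=1  p_k/q_k = 142/7
k=4  a_k=1  p_k/q_k = 223/11
k=5  a_k=19  p_k/q_k = 4379/216
k=6  a_k=1  p_k/q_k = 4602/227
k=7  a_k=1  p_k/q_k = 8981/443
k=8  a_k=1  p_k/q_k = 13583/670
k=9  a_k=3  p_k/q_k = 49730/2453
(x₁, y₁) = (49730, 2453);  49730² − 411·2453² = 1 ✓
(49730+2453√411)^2 = 4946145799 + 243975380√411
(49730+2453√411)^3 = 491943661118810 + 24265791292347√411
(49730+2453√411)^4 = 48928716529930696801 + 2413475601692857240√411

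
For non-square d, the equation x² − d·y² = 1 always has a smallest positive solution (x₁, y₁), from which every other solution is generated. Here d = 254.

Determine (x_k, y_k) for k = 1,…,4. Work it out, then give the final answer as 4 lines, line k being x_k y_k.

255 16
130049 8160
66324735 4161584
33825484801 2122399680

√254 = [15; 1,14,1,30, …], period ℓ=4 (even) → k=3
a_0=15:  p_0=15·1+0=15,  q_0=15·0+1=1
…
a_2=14:  p_2=14·16+15=239,  q_2=14·1+1=15
a_3=1:  p_3=1·239+16=255,  q_3=1·15+1=16
(x₁, y₁) = (255, 16);  255² − 254·16² = 1 ✓
n=2: (255,16)∘(255,16) = (255·255+254·16·16, 255·16+16·255) = (130049,8160)
n=3: (130049,8160)∘(255,16) = (255·130049+254·16·8160, 255·8160+16·130049) = (66324735,4161584)
n=4: (66324735,4161584)∘(255,16) = (255·66324735+254·16·4161584, 255·4161584+16·66324735) = (33825484801,2122399680)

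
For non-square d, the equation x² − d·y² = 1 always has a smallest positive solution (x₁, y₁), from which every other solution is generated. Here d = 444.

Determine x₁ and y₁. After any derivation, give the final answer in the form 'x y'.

295 14

√444 = [21; 14,42, …], period ℓ=2 (even) → k=1
k=0  a_k=21  p_k/q_k = 21/1
k=1  a_k=14  p_k/q_k = 295/14
→ (295, 14).  Check: 295²=87025, 444·14²=87024, difference 1.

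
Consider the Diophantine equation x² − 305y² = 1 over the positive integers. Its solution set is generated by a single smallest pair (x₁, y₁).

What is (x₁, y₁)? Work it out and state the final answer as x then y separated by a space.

√305 = [17; 2,6,2,34, …], period ℓ=4 (even) → k=3
k=0  a_k=17  p_k/q_k = 17/1
k=1  a_k=2  p_k/q_k = 35/2
k=2  a_k=6  p_k/q_k = 227/13
k=3  a_k=2  p_k/q_k = 489/28
fundamental: x₁=489, y₁=28  (since 239121 − 305·784 = 1)

489 28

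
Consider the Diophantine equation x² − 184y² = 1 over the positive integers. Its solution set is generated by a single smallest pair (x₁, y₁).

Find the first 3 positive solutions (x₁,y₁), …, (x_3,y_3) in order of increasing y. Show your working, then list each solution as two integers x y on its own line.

[13; 1,1,3,2,1,2,1,2,3,1,1,26] for √184; ℓ=12 ⇒ convergent index 11
step 0: (13, 1)  from 13·(1,0) + (0,1)
…
step 7: (1153, 85)  from 1·(841,62) + (312,23)
step 8: (3147, 232)  from 2·(1153,85) + (841,62)
…
step 10: (13741, 1013)  from 1·(10594,781) + (3147,232)
step 11: (24335, 1794)  from 1·(13741,1013) + (10594,781)
→ (24335, 1794).  Check: 24335²=592192225, 184·1794²=592192224, difference 1.
k=2:  x_2 = 24335·24335+184·1794·1794 = 1184384449,  y_2 = 24335·1794+1794·24335 = 87313980
k=3:  x_3 = 24335·1184384449+184·1794·87313980 = 57643991108495,  y_3 = 24335·87313980+1794·1184384449 = 4249571404806

24335 1794
1184384449 87313980
57643991108495 4249571404806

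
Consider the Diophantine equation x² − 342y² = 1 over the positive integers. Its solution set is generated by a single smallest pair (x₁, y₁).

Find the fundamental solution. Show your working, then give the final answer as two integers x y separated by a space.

d=342: √d = [18; 2,36] (ℓ=2, even), read p_1/q_1
k=0  a_k=18  p_k/q_k = 18/1
k=1  a_k=2  p_k/q_k = 37/2
fundamental: x₁=37, y₁=2  (since 1369 − 342·4 = 1)

37 2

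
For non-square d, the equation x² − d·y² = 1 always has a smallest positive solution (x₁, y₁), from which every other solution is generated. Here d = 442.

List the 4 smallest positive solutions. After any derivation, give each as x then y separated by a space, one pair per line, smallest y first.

√442 → a₀=21, period (42); ℓ=1 odd so k=1
a_0=21:  p_0=21·1+0=21,  q_0=21·0+1=1
a_1=42:  p_1=42·21+1=883,  q_1=42·1+0=42
→ (883, 42).  Check: 883²=779689, 442·42²=779688, difference 1.
n=2: (883,42)∘(883,42) = (883·883+442·42·42, 883·42+42·883) = (1559377,74172)
n=3: (1559377,74172)∘(883,42) = (883·1559377+442·42·74172, 883·74172+42·1559377) = (2753858899,130987710)
n=4: (2753858899,130987710)∘(883,42) = (883·2753858899+442·42·130987710, 883·130987710+42·2753858899) = (4863313256257,231324221688)

883 42
1559377 74172
2753858899 130987710
4863313256257 231324221688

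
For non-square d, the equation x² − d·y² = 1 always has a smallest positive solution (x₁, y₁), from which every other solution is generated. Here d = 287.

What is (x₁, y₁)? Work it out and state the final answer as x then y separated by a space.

√287 = [16; 1,15,1,32, …], period ℓ=4 (even) → k=3
a_0=16:  p_0=16·1+0=16,  q_0=16·0+1=1
…
a_2=15:  p_2=15·17+16=271,  q_2=15·1+1=16
a_3=1:  p_3=1·271+17=288,  q_3=1·16+1=17
→ (288, 17).  Check: 288²=82944, 287·17²=82943, difference 1.

288 17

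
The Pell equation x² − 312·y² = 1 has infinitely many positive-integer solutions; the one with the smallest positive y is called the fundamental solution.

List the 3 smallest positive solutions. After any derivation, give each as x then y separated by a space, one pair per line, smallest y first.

[17; 1,1,1,34] for √312; ℓ=4 ⇒ convergent index 3
k=0  a_k=17  p_k/q_k = 17/1
…
k=2  a_k=1  p_k/q_k = 35/2
k=3  a_k=1  p_k/q_k = 53/3
fundamental: x₁=53, y₁=3  (since 2809 − 312·9 = 1)
(x_2, y_2) = (53·53 + 312·3·3, 53·3 + 3·53) = (5617, 318)
(x_3, y_3) = (53·5617 + 312·3·318, 53·318 + 3·5617) = (595349, 33705)

53 3
5617 318
595349 33705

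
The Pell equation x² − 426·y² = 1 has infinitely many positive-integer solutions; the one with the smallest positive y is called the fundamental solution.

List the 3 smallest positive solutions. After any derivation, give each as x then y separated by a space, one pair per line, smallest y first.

88751 4300
15753480001 763258600
2796274207048751 135479928012900

√426 → a₀=20, period (1,1,1,3,2,6,2,3,1,1,1,40); ℓ=12 even so k=11
step 0: (20, 1)  from 20·(1,0) + (0,1)
step 1: (21, 1)  from 1·(20,1) + (1,0)
step 2: (41, 2)  from 1·(21,1) + (20,1)
step 3: (62, 3)  from 1·(41,2) + (21,1)
…
step 7: (7162, 347)  from 2·(3323,161) + (516,25)
…
step 9: (31971, 1549)  from 1·(24809,1202) + (7162,347)
step 10: (56780, 2751)  from 1·(31971,1549) + (24809,1202)
step 11: (88751, 4300)  from 1·(56780,2751) + (31971,1549)
(x₁, y₁) = (88751, 4300);  88751² − 426·4300² = 1 ✓
k=2:  x_2 = 88751·88751+426·4300·4300 = 15753480001,  y_2 = 88751·4300+4300·88751 = 763258600
k=3:  x_3 = 88751·15753480001+426·4300·763258600 = 2796274207048751,  y_3 = 88751·763258600+4300·15753480001 = 135479928012900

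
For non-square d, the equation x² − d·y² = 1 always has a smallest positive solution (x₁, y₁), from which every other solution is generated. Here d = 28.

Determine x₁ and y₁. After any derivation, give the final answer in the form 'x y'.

[5; 3,2,3,10] for √28; ℓ=4 ⇒ convergent index 3
k=0  a_k=5  p_k/q_k = 5/1
k=1  a_k=3  p_k/q_k = 16/3
k=2  a_k=2  p_k/q_k = 37/7
k=3  a_k=3  p_k/q_k = 127/24
fundamental: x₁=127, y₁=24  (since 16129 − 28·576 = 1)

127 24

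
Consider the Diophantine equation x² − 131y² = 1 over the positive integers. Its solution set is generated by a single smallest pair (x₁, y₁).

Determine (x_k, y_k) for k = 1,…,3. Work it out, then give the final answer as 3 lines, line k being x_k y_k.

d=131: √d = [11; 2,4,11,4,2,22] (ℓ=6, even), read p_5/q_5
i=0: a=11 ⇒ p=11, q=1
i=1: a=2 ⇒ p=23, q=2
…
i=4: a=4 ⇒ p=4727, q=413
i=5: a=2 ⇒ p=10610, q=927
(x₁, y₁) = (10610, 927);  10610² − 131·927² = 1 ✓
k=2:  x_2 = 10610·10610+131·927·927 = 225144199,  y_2 = 10610·927+927·10610 = 19670940
k=3:  x_3 = 10610·225144199+131·927·19670940 = 4777559892170,  y_3 = 10610·19670940+927·225144199 = 417417345873

10610 927
225144199 19670940
4777559892170 417417345873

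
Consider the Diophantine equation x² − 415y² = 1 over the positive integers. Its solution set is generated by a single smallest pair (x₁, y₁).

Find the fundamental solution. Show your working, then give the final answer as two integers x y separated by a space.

d=415: √d = [20; 2,1,2,4,6,…,1,2,40] (ℓ=16, even), read p_15/q_15
k=0  a_k=20  p_k/q_k = 20/1
…
k=3  a_k=2  p_k/q_k = 163/8
k=4  a_k=4  p_k/q_k = 713/35
…
k=6  a_k=1  p_k/q_k = 5154/253
k=7  a_k=1  p_k/q_k = 9595/471
…
k=11  a_k=6  p_k/q_k = 508372/24955
…
k=14  a_k=1  p_k/q_k = 6841255/335824
k=15  a_k=2  p_k/q_k = 18412804/903849
→ (18412804, 903849).  Check: 18412804²=339031351142416, 415·903849²=339031351142415, difference 1.

18412804 903849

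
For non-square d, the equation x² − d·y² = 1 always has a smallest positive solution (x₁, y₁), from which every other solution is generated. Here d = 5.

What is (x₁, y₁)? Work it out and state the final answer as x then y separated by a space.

9 4

√5 → a₀=2, period (4); ℓ=1 odd so k=1
k=0  a_k=2  p_k/q_k = 2/1
k=1  a_k=4  p_k/q_k = 9/4
fundamental: x₁=9, y₁=4  (since 81 − 5·16 = 1)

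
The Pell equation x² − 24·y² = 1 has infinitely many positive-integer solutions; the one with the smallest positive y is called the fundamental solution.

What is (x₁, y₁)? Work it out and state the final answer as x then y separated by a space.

5 1

√24 = [4; 1,8, …], period ℓ=2 (even) → k=1
k=0  a_k=4  p_k/q_k = 4/1
k=1  a_k=1  p_k/q_k = 5/1
→ (5, 1).  Check: 5²=25, 24·1²=24, difference 1.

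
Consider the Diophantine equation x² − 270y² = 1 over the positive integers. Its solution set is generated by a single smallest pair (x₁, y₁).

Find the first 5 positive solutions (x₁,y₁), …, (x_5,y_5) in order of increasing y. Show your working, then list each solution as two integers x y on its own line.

5291 322
55989361 3407404
592479412811 36057148806
6269617090376641 381556745257688
66345087457886202251 4037633442259705610

√270 = [16; 2,3,6,3,2,32, …], period ℓ=6 (even) → k=5
i=0: a=16 ⇒ p=16, q=1
i=1: a=2 ⇒ p=33, q=2
…
i=4: a=3 ⇒ p=2284, q=139
i=5: a=2 ⇒ p=5291, q=322
fundamental: x₁=5291, y₁=322  (since 27994681 − 270·103684 = 1)
(5291+322√270)^2 = 55989361 + 3407404√270
(5291+322√270)^3 = 592479412811 + 36057148806√270
(5291+322√270)^4 = 6269617090376641 + 381556745257688√270
(5291+322√270)^5 = 66345087457886202251 + 4037633442259705610√270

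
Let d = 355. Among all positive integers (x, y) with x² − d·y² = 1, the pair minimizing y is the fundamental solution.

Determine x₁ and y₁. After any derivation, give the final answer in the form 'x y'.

√355 → a₀=18, period (1,5,3,3,1,6,1,3,3,5,1,36); ℓ=12 even so k=11
a_0=18:  p_0=18·1+0=18,  q_0=18·0+1=1
a_1=1:  p_1=1·18+1=19,  q_1=1·1+0=1
…
a_3=3:  p_3=3·113+19=358,  q_3=3·6+1=19
…
a_8=3:  p_8=3·12002+10457=46463,  q_8=3·637+555=2466
…
a_10=5:  p_10=5·151391+46463=803418,  q_10=5·8035+2466=42641
a_11=1:  p_11=1·803418+151391=954809,  q_11=1·42641+8035=50676
→ (954809, 50676).  Check: 954809²=911660226481, 355·50676²=911660226480, difference 1.

954809 50676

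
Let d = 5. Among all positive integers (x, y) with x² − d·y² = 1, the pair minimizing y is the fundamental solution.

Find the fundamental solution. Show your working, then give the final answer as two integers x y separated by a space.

9 4

√5 = [2; 4, …], period ℓ=1 (odd) → k=1
step 0: (2, 1)  from 2·(1,0) + (0,1)
step 1: (9, 4)  from 4·(2,1) + (1,0)
(x₁, y₁) = (9, 4);  9² − 5·4² = 1 ✓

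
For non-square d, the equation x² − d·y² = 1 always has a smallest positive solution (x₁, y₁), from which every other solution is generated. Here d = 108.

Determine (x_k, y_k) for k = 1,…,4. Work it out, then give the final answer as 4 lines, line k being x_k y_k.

1351 130
3650401 351260
9863382151 949104390
26650854921601 2564479710520

d=108: √d = [10; 2,1,1,4,1,1,2,20] (ℓ=8, even), read p_7/q_7
step 0: (10, 1)  from 10·(1,0) + (0,1)
step 1: (21, 2)  from 2·(10,1) + (1,0)
step 2: (31, 3)  from 1·(21,2) + (10,1)
…
step 5: (291, 28)  from 1·(239,23) + (52,5)
step 6: (530, 51)  from 1·(291,28) + (239,23)
step 7: (1351, 130)  from 2·(530,51) + (291,28)
→ (1351, 130).  Check: 1351²=1825201, 108·130²=1825200, difference 1.
k=2:  x_2 = 1351·1351+108·130·130 = 3650401,  y_2 = 1351·130+130·1351 = 351260
k=3:  x_3 = 1351·3650401+108·130·351260 = 9863382151,  y_3 = 1351·351260+130·3650401 = 949104390
k=4:  x_4 = 1351·9863382151+108·130·949104390 = 26650854921601,  y_4 = 1351·949104390+130·9863382151 = 2564479710520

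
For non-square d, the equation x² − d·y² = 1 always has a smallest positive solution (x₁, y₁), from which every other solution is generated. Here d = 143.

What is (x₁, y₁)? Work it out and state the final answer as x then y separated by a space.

12 1

√143 → a₀=11, period (1,22); ℓ=2 even so k=1
step 0: (11, 1)  from 11·(1,0) + (0,1)
step 1: (12, 1)  from 1·(11,1) + (1,0)
(x₁, y₁) = (12, 1);  12² − 143·1² = 1 ✓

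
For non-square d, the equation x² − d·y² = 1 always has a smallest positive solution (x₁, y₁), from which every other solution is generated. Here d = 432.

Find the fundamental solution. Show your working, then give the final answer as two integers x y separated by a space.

1351 65

[20; 1,3,1,1,1,3,1,40] for √432; ℓ=8 ⇒ convergent index 7
a_0=20:  p_0=20·1+0=20,  q_0=20·0+1=1
a_1=1:  p_1=1·20+1=21,  q_1=1·1+0=1
a_2=3:  p_2=3·21+20=83,  q_2=3·1+1=4
a_3=1:  p_3=1·83+21=104,  q_3=1·4+1=5
a_4=1:  p_4=1·104+83=187,  q_4=1·5+4=9
…
a_6=3:  p_6=3·291+187=1060,  q_6=3·14+9=51
a_7=1:  p_7=1·1060+291=1351,  q_7=1·51+14=65
fundamental: x₁=1351, y₁=65  (since 1825201 − 432·4225 = 1)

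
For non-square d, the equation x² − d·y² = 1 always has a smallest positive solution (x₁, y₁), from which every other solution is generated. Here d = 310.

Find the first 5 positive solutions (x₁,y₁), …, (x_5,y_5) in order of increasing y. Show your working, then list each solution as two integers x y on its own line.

848719 48204
1440647881921 81823301352
2445410459391369679 138889981000287972
4150932639366927117300481 235757131569084991314384
7045950797499272621676902497999 400183113896225599505705060220

√310 → a₀=17, period (1,1,1,1,5,…,1,1,34); ℓ=16 even so k=15
k=0  a_k=17  p_k/q_k = 17/1
k=1  a_k=1  p_k/q_k = 18/1
…
k=4  a_k=1  p_k/q_k = 88/5
k=5  a_k=5  p_k/q_k = 493/28
…
k=7  a_k=1  p_k/q_k = 2060/117
k=8  a_k=2  p_k/q_k = 5687/323
k=9  a_k=1  p_k/q_k = 7747/440
…
k=12  a_k=1  p_k/q_k = 181315/10298
k=13  a_k=1  p_k/q_k = 333702/18953
k=14  a_k=1  p_k/q_k = 515017/29251
k=15  a_k=1  p_k/q_k = 848719/48204
→ (848719, 48204).  Check: 848719²=720323940961, 310·48204²=720323940960, difference 1.
n=2: (848719,48204)∘(848719,48204) = (848719·848719+310·48204·48204, 848719·48204+48204·848719) = (1440647881921,81823301352)
n=3: (1440647881921,81823301352)∘(848719,48204) = (848719·1440647881921+310·48204·81823301352, 848719·81823301352+48204·1440647881921) = (2445410459391369679,138889981000287972)
n=4: (2445410459391369679,138889981000287972)∘(848719,48204) = (848719·2445410459391369679+310·48204·138889981000287972, 848719·138889981000287972+48204·2445410459391369679) = (4150932639366927117300481,235757131569084991314384)
n=5: (4150932639366927117300481,235757131569084991314384)∘(848719,48204) = (848719·4150932639366927117300481+310·48204·235757131569084991314384, 848719·235757131569084991314384+48204·4150932639366927117300481) = (7045950797499272621676902497999,400183113896225599505705060220)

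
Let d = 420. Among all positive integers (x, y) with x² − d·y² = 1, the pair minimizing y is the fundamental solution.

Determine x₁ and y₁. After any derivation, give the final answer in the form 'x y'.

√420 = [20; 2,40, …], period ℓ=2 (even) → k=1
k=0  a_k=20  p_k/q_k = 20/1
k=1  a_k=2  p_k/q_k = 41/2
→ (41, 2).  Check: 41²=1681, 420·2²=1680, difference 1.

41 2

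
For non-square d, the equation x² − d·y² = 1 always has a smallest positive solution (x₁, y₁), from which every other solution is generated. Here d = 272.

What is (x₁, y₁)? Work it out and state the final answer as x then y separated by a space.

33 2

d=272: √d = [16; 2,32] (ℓ=2, even), read p_1/q_1
i=0: a=16 ⇒ p=16, q=1
i=1: a=2 ⇒ p=33, q=2
→ (33, 2).  Check: 33²=1089, 272·2²=1088, difference 1.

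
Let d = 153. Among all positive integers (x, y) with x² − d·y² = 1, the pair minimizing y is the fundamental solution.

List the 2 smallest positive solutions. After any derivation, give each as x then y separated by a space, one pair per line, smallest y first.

√153 → a₀=12, period (2,1,2,2,2,1,2,24); ℓ=8 even so k=7
a_0=12:  p_0=12·1+0=12,  q_0=12·0+1=1
a_1=2:  p_1=2·12+1=25,  q_1=2·1+0=2
a_2=1:  p_2=1·25+12=37,  q_2=1·2+1=3
a_3=2:  p_3=2·37+25=99,  q_3=2·3+2=8
a_4=2:  p_4=2·99+37=235,  q_4=2·8+3=19
a_5=2:  p_5=2·235+99=569,  q_5=2·19+8=46
a_6=1:  p_6=1·569+235=804,  q_6=1·46+19=65
a_7=2:  p_7=2·804+569=2177,  q_7=2·65+46=176
→ (2177, 176).  Check: 2177²=4739329, 153·176²=4739328, difference 1.
(2177+176√153)^2 = 9478657 + 766304√153

2177 176
9478657 766304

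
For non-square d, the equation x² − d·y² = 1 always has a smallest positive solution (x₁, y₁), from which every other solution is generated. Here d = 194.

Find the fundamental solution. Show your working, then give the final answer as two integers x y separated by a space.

√194 → a₀=13, period (1,12,1,26); ℓ=4 even so k=3
step 0: (13, 1)  from 13·(1,0) + (0,1)
…
step 2: (181, 13)  from 12·(14,1) + (13,1)
step 3: (195, 14)  from 1·(181,13) + (14,1)
→ (195, 14).  Check: 195²=38025, 194·14²=38024, difference 1.

195 14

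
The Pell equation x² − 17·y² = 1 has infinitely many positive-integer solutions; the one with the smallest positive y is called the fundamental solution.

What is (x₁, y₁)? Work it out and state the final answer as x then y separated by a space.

33 8

[4; 8] for √17; ℓ=1 ⇒ convergent index 1
k=0  a_k=4  p_k/q_k = 4/1
k=1  a_k=8  p_k/q_k = 33/8
fundamental: x₁=33, y₁=8  (since 1089 − 17·64 = 1)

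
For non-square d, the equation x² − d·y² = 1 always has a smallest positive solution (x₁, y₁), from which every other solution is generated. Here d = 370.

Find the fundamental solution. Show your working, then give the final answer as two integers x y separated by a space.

√370 → a₀=19, period (4,4,38); ℓ=3 odd so k=5
i=0: a=19 ⇒ p=19, q=1
i=1: a=4 ⇒ p=77, q=4
i=2: a=4 ⇒ p=327, q=17
i=3: a=38 ⇒ p=12503, q=650
i=4: a=4 ⇒ p=50339, q=2617
i=5: a=4 ⇒ p=213859, q=11118
→ (213859, 11118).  Check: 213859²=45735671881, 370·11118²=45735671880, difference 1.

213859 11118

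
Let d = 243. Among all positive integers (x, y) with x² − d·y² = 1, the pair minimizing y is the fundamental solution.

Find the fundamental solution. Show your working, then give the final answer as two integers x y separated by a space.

70226 4505

√243 → a₀=15, period (1,1,2,3,15,3,2,1,1,30); ℓ=10 even so k=9
i=0: a=15 ⇒ p=15, q=1
i=1: a=1 ⇒ p=16, q=1
i=2: a=1 ⇒ p=31, q=2
…
i=4: a=3 ⇒ p=265, q=17
…
i=6: a=3 ⇒ p=12424, q=797
…
i=8: a=1 ⇒ p=41325, q=2651
i=9: a=1 ⇒ p=70226, q=4505
fundamental: x₁=70226, y₁=4505  (since 4931691076 − 243·20295025 = 1)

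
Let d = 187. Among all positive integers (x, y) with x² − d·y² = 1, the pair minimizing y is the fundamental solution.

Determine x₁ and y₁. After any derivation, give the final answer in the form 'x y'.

1682 123

√187 → a₀=13, period (1,2,13,2,1,26); ℓ=6 even so k=5
step 0: (13, 1)  from 13·(1,0) + (0,1)
step 1: (14, 1)  from 1·(13,1) + (1,0)
step 2: (41, 3)  from 2·(14,1) + (13,1)
…
step 4: (1135, 83)  from 2·(547,40) + (41,3)
step 5: (1682, 123)  from 1·(1135,83) + (547,40)
fundamental: x₁=1682, y₁=123  (since 2829124 − 187·15129 = 1)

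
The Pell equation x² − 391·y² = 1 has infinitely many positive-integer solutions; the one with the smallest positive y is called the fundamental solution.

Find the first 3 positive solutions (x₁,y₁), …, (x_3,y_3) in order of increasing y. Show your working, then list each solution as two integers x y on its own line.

[19; 1,3,2,2,1,…,3,1,38] for √391; ℓ=16 ⇒ convergent index 15
k=0  a_k=19  p_k/q_k = 19/1
k=1  a_k=1  p_k/q_k = 20/1
k=2  a_k=3  p_k/q_k = 79/4
k=3  a_k=2  p_k/q_k = 178/9
k=4  a_k=2  p_k/q_k = 435/22
…
k=7  a_k=2  p_k/q_k = 2709/137
…
k=10  a_k=1  p_k/q_k = 160266/8105
…
k=12  a_k=2  p_k/q_k = 696292/35213
…
k=14  a_k=3  p_k/q_k = 5678083/287153
k=15  a_k=1  p_k/q_k = 7338680/371133
fundamental: x₁=7338680, y₁=371133  (since 53856224142400 − 391·137739703689 = 1)
k=2:  x_2 = 7338680·7338680+391·371133·371133 = 107712448284799,  y_2 = 7338680·371133+371133·7338680 = 5447252648880
k=3:  x_3 = 7338680·107712448284799+391·371133·5447252648880 = 1580934379957370111960,  y_3 = 7338680·5447252648880+371133·107712448284799 = 79951288138564985667

7338680 371133
107712448284799 5447252648880
1580934379957370111960 79951288138564985667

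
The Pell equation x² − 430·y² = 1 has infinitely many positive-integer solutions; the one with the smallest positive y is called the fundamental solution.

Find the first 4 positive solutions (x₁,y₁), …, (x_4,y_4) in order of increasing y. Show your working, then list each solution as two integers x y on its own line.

[20; 1,2,1,3,1,…,2,1,40] for √430; ℓ=14 ⇒ convergent index 13
a_0=20:  p_0=20·1+0=20,  q_0=20·0+1=1
a_1=1:  p_1=1·20+1=21,  q_1=1·1+0=1
…
a_3=1:  p_3=1·62+21=83,  q_3=1·3+1=4
a_4=3:  p_4=3·83+62=311,  q_4=3·4+3=15
a_5=1:  p_5=1·311+83=394,  q_5=1·15+4=19
…
a_9=1:  p_9=1·133439+21794=155233,  q_9=1·6435+1051=7486
…
a_11=1:  p_11=1·599138+155233=754371,  q_11=1·28893+7486=36379
a_12=2:  p_12=2·754371+599138=2107880,  q_12=2·36379+28893=101651
a_13=1:  p_13=1·2107880+754371=2862251,  q_13=1·101651+36379=138030
fundamental: x₁=2862251, y₁=138030  (since 8192480787001 − 430·19052280900 = 1)
k=2:  x_2 = 2862251·2862251+430·138030·138030 = 16384961574001,  y_2 = 2862251·138030+138030·2862251 = 790153011060
k=3:  x_3 = 2862251·16384961574001+430·138030·790153011060 = 93795745300289010251,  y_3 = 2862251·790153011060+138030·16384961574001 = 4523232492118854090
k=4:  x_4 = 2862251·93795745300289010251+430·138030·4523232492118854090 = 536933931562978654798296001,  y_4 = 2862251·4523232492118854090+138030·93795745300289010251 = 25893253447598574322902120

2862251 138030
16384961574001 790153011060
93795745300289010251 4523232492118854090
536933931562978654798296001 25893253447598574322902120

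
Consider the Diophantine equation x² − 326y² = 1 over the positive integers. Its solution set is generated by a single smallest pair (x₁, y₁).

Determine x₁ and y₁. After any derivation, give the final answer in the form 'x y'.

325 18

d=326: √d = [18; 18,36] (ℓ=2, even), read p_1/q_1
a_0=18:  p_0=18·1+0=18,  q_0=18·0+1=1
a_1=18:  p_1=18·18+1=325,  q_1=18·1+0=18
fundamental: x₁=325, y₁=18  (since 105625 − 326·324 = 1)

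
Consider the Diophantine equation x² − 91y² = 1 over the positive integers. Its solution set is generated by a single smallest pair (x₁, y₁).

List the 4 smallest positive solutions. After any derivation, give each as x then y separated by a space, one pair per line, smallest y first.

√91 → a₀=9, period (1,1,5,1,5,1,1,18); ℓ=8 even so k=7
k=0  a_k=9  p_k/q_k = 9/1
k=1  a_k=1  p_k/q_k = 10/1
k=2  a_k=1  p_k/q_k = 19/2
k=3  a_k=5  p_k/q_k = 105/11
k=4  a_k=1  p_k/q_k = 124/13
k=5  a_k=5  p_k/q_k = 725/76
k=6  a_k=1  p_k/q_k = 849/89
k=7  a_k=1  p_k/q_k = 1574/165
(x₁, y₁) = (1574, 165);  1574² − 91·165² = 1 ✓
(x_2, y_2) = (1574·1574 + 91·165·165, 1574·165 + 165·1574) = (4954951, 519420)
(x_3, y_3) = (1574·4954951 + 91·165·519420, 1574·519420 + 165·4954951) = (15598184174, 1635133995)
(x_4, y_4) = (1574·15598184174 + 91·165·1635133995, 1574·1635133995 + 165·15598184174) = (49103078824801, 5147401296840)

1574 165
4954951 519420
15598184174 1635133995
49103078824801 5147401296840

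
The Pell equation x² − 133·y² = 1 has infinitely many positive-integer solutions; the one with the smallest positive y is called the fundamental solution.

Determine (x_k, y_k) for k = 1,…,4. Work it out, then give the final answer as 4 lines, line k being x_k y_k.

d=133: √d = [11; 1,1,7,5,1,…,1,1,22] (ℓ=16, even), read p_15/q_15
i=0: a=11 ⇒ p=11, q=1
…
i=2: a=1 ⇒ p=23, q=2
…
i=4: a=5 ⇒ p=888, q=77
i=5: a=1 ⇒ p=1061, q=92
…
i=9: a=1 ⇒ p=10979, q=952
i=10: a=1 ⇒ p=18948, q=1643
i=11: a=1 ⇒ p=29927, q=2595
i=12: a=5 ⇒ p=168583, q=14618
i=13: a=7 ⇒ p=1210008, q=104921
i=14: a=1 ⇒ p=1378591, q=119539
i=15: a=1 ⇒ p=2588599, q=224460
fundamental: x₁=2588599, y₁=224460  (since 6700844782801 − 133·50382291600 = 1)
(x_2, y_2) = (2588599·2588599 + 133·224460·224460, 2588599·224460 + 224460·2588599) = (13401689565601, 1162073863080)
(x_3, y_3) = (2588599·13401689565601 + 133·224460·1162073863080, 2588599·1162073863080 + 224460·13401689565601) = (69383200415647777399, 6016286479789825380)
(x_4, y_4) = (2588599·69383200415647777399 + 133·224460·6016286479789825380, 2588599·6016286479789825380 + 224460·69383200415647777399) = (359210566425477440164982401, 31147506330593762303822160)

2588599 224460
13401689565601 1162073863080
69383200415647777399 6016286479789825380
359210566425477440164982401 31147506330593762303822160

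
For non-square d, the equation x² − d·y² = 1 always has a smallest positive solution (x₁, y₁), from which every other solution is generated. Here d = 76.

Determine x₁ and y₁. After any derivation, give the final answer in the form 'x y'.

√76 → a₀=8, period (1,2,1,1,5,4,5,1,1,2,1,16); ℓ=12 even so k=11
step 0: (8, 1)  from 8·(1,0) + (0,1)
step 1: (9, 1)  from 1·(8,1) + (1,0)
…
step 3: (35, 4)  from 1·(26,3) + (9,1)
…
step 6: (1421, 163)  from 4·(340,39) + (61,7)
step 7: (7445, 854)  from 5·(1421,163) + (340,39)
step 8: (8866, 1017)  from 1·(7445,854) + (1421,163)
step 9: (16311, 1871)  from 1·(8866,1017) + (7445,854)
step 10: (41488, 4759)  from 2·(16311,1871) + (8866,1017)
step 11: (57799, 6630)  from 1·(41488,4759) + (16311,1871)
→ (57799, 6630).  Check: 57799²=3340724401, 76·6630²=3340724400, difference 1.

57799 6630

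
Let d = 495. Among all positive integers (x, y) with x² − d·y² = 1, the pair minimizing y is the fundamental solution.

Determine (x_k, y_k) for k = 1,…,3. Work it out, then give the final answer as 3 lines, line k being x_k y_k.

89 4
15841 712
2819609 126732

[22; 4,44] for √495; ℓ=2 ⇒ convergent index 1
i=0: a=22 ⇒ p=22, q=1
i=1: a=4 ⇒ p=89, q=4
fundamental: x₁=89, y₁=4  (since 7921 − 495·16 = 1)
(89+4√495)^2 = 15841 + 712√495
(89+4√495)^3 = 2819609 + 126732√495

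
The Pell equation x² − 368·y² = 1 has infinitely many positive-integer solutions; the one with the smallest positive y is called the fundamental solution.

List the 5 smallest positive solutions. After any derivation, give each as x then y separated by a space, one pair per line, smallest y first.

√368 → a₀=19, period (5,2,5,38); ℓ=4 even so k=3
a_0=19:  p_0=19·1+0=19,  q_0=19·0+1=1
a_1=5:  p_1=5·19+1=96,  q_1=5·1+0=5
a_2=2:  p_2=2·96+19=211,  q_2=2·5+1=11
a_3=5:  p_3=5·211+96=1151,  q_3=5·11+5=60
→ (1151, 60).  Check: 1151²=1324801, 368·60²=1324800, difference 1.
(x_2, y_2) = (1151·1151 + 368·60·60, 1151·60 + 60·1151) = (2649601, 138120)
(x_3, y_3) = (1151·2649601 + 368·60·138120, 1151·138120 + 60·2649601) = (6099380351, 317952180)
(x_4, y_4) = (1151·6099380351 + 368·60·317952180, 1151·317952180 + 60·6099380351) = (14040770918401, 731925780240)
(x_5, y_5) = (1151·14040770918401 + 368·60·731925780240, 1151·731925780240 + 60·14040770918401) = (32321848554778751, 1684892828160300)

1151 60
2649601 138120
6099380351 317952180
14040770918401 731925780240
32321848554778751 1684892828160300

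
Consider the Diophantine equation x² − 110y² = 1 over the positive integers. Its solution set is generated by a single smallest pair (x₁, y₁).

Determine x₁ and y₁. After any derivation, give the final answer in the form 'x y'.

d=110: √d = [10; 2,20] (ℓ=2, even), read p_1/q_1
k=0  a_k=10  p_k/q_k = 10/1
k=1  a_k=2  p_k/q_k = 21/2
→ (21, 2).  Check: 21²=441, 110·2²=440, difference 1.

21 2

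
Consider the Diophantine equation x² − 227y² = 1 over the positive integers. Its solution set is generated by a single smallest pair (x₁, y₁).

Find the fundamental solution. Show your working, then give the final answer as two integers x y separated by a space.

d=227: √d = [15; 15,30] (ℓ=2, even), read p_1/q_1
k=0  a_k=15  p_k/q_k = 15/1
k=1  a_k=15  p_k/q_k = 226/15
fundamental: x₁=226, y₁=15  (since 51076 − 227·225 = 1)

226 15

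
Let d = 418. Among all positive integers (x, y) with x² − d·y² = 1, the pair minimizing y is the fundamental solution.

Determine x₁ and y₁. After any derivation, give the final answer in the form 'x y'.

√418 → a₀=20, period (2,4,20,4,2,40); ℓ=6 even so k=5
i=0: a=20 ⇒ p=20, q=1
i=1: a=2 ⇒ p=41, q=2
i=2: a=4 ⇒ p=184, q=9
i=3: a=20 ⇒ p=3721, q=182
i=4: a=4 ⇒ p=15068, q=737
i=5: a=2 ⇒ p=33857, q=1656
(x₁, y₁) = (33857, 1656);  33857² − 418·1656² = 1 ✓

33857 1656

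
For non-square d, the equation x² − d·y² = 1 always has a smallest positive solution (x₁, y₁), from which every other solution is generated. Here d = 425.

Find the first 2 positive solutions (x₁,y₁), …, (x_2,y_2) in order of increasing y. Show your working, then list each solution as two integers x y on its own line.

√425 = [20; 1,1,1,1,1,1,40, …], period ℓ=7 (odd) → k=13
k=0  a_k=20  p_k/q_k = 20/1
…
k=3  a_k=1  p_k/q_k = 62/3
k=4  a_k=1  p_k/q_k = 103/5
…
k=9  a_k=1  p_k/q_k = 22038/1069
k=10  a_k=1  p_k/q_k = 33191/1610
k=11  a_k=1  p_k/q_k = 55229/2679
k=12  a_k=1  p_k/q_k = 88420/4289
k=13  a_k=1  p_k/q_k = 143649/6968
fundamental: x₁=143649, y₁=6968  (since 20635035201 − 425·48553024 = 1)
k=2:  x_2 = 143649·143649+425·6968·6968 = 41270070401,  y_2 = 143649·6968+6968·143649 = 2001892464

143649 6968
41270070401 2001892464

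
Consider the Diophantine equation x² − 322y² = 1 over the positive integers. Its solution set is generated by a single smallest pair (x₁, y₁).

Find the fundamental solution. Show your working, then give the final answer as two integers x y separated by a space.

323 18

√322 → a₀=17, period (1,16,1,34); ℓ=4 even so k=3
a_0=17:  p_0=17·1+0=17,  q_0=17·0+1=1
a_1=1:  p_1=1·17+1=18,  q_1=1·1+0=1
a_2=16:  p_2=16·18+17=305,  q_2=16·1+1=17
a_3=1:  p_3=1·305+18=323,  q_3=1·17+1=18
→ (323, 18).  Check: 323²=104329, 322·18²=104328, difference 1.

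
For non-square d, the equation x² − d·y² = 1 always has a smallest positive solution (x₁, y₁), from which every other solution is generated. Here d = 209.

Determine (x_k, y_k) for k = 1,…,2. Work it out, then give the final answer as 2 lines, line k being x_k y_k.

46551 3220
4333991201 299788440

√209 = [14; 2,5,3,2,3,5,2,28, …], period ℓ=8 (even) → k=7
k=0  a_k=14  p_k/q_k = 14/1
…
k=3  a_k=3  p_k/q_k = 506/35
…
k=6  a_k=5  p_k/q_k = 21266/1471
k=7  a_k=2  p_k/q_k = 46551/3220
fundamental: x₁=46551, y₁=3220  (since 2166995601 − 209·10368400 = 1)
(x_2, y_2) = (46551·46551 + 209·3220·3220, 46551·3220 + 3220·46551) = (4333991201, 299788440)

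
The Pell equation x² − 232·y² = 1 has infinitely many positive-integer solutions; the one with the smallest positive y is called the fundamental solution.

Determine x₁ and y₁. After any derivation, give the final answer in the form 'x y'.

√232 = [15; 4,3,7,3,4,30, …], period ℓ=6 (even) → k=5
i=0: a=15 ⇒ p=15, q=1
…
i=4: a=3 ⇒ p=4539, q=298
i=5: a=4 ⇒ p=19603, q=1287
→ (19603, 1287).  Check: 19603²=384277609, 232·1287²=384277608, difference 1.

19603 1287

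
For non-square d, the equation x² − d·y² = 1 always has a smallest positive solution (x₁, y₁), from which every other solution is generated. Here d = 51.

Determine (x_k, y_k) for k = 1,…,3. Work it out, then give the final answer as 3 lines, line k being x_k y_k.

50 7
4999 700
499850 69993

√51 → a₀=7, period (7,14); ℓ=2 even so k=1
a_0=7:  p_0=7·1+0=7,  q_0=7·0+1=1
a_1=7:  p_1=7·7+1=50,  q_1=7·1+0=7
→ (50, 7).  Check: 50²=2500, 51·7²=2499, difference 1.
n=2: (50,7)∘(50,7) = (50·50+51·7·7, 50·7+7·50) = (4999,700)
n=3: (4999,700)∘(50,7) = (50·4999+51·7·700, 50·700+7·4999) = (499850,69993)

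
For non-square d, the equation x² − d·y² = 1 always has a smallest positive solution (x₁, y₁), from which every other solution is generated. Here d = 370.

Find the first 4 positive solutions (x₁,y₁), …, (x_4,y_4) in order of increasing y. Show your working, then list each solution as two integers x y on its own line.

d=370: √d = [19; 4,4,38] (ℓ=3, odd), read p_5/q_5
i=0: a=19 ⇒ p=19, q=1
i=1: a=4 ⇒ p=77, q=4
i=2: a=4 ⇒ p=327, q=17
…
i=4: a=4 ⇒ p=50339, q=2617
i=5: a=4 ⇒ p=213859, q=11118
(x₁, y₁) = (213859, 11118);  213859² − 370·11118² = 1 ✓
(213859+11118√370)^2 = 91471343761 + 4755368724√370
(213859+11118√370)^3 = 39123940210553539 + 2033956799880714√370
(213859+11118√370)^4 = 16734013458886067250241 + 869959934526623861928√370

213859 11118
91471343761 4755368724
39123940210553539 2033956799880714
16734013458886067250241 869959934526623861928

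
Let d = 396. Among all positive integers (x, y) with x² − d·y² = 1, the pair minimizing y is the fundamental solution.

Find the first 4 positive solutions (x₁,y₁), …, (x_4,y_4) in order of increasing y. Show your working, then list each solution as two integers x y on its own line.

199 10
79201 3980
31521799 1584030
12545596801 630439960

√396 → a₀=19, period (1,8,1,38); ℓ=4 even so k=3
k=0  a_k=19  p_k/q_k = 19/1
…
k=2  a_k=8  p_k/q_k = 179/9
k=3  a_k=1  p_k/q_k = 199/10
fundamental: x₁=199, y₁=10  (since 39601 − 396·100 = 1)
k=2:  x_2 = 199·199+396·10·10 = 79201,  y_2 = 199·10+10·199 = 3980
k=3:  x_3 = 199·79201+396·10·3980 = 31521799,  y_3 = 199·3980+10·79201 = 1584030
k=4:  x_4 = 199·31521799+396·10·1584030 = 12545596801,  y_4 = 199·1584030+10·31521799 = 630439960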